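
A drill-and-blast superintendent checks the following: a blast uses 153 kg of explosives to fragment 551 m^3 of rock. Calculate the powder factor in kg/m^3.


Powder factor = explosive mass / rock volume
= 153 / 551
= 0.2777 kg/m^3

0.2777 kg/m^3


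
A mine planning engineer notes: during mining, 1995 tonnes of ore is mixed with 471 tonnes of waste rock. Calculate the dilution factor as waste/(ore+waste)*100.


Total material = ore + waste
= 1995 + 471 = 2466 tonnes
Dilution = waste / total * 100
= 471 / 2466 * 100
= 0.1909975669 * 100
= 19.0998%

19.0998%


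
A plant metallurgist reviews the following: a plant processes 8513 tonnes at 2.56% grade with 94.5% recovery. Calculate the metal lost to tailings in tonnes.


Total metal in feed:
= 8513 * 2.56 / 100 = 217.9328 tonnes
Metal recovered:
= 217.9328 * 94.5 / 100 = 205.946496 tonnes
Metal lost to tailings:
= 217.9328 - 205.946496
= 11.9863 tonnes

11.9863 tonnes


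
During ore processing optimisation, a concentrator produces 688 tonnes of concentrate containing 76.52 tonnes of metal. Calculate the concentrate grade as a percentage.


Grade = (metal in concentrate / concentrate mass) * 100
= (76.52 / 688) * 100
= 0.1112209302 * 100
= 11.1221%

11.1221%


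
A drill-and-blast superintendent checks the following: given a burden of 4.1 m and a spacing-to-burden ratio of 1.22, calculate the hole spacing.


5.002 m

Spacing = burden * ratio
= 4.1 * 1.22
= 5.002 m


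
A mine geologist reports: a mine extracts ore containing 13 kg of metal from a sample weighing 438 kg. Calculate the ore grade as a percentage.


Ore grade = (metal mass / ore mass) * 100
= (13 / 438) * 100
= 0.0296803653 * 100
= 2.968%

2.968%


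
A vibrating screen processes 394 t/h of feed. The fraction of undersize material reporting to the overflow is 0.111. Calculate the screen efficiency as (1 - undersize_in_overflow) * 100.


Screen efficiency = (1 - fraction of undersize in overflow) * 100
= (1 - 0.111) * 100
= 0.889 * 100
= 88.9%

88.9%


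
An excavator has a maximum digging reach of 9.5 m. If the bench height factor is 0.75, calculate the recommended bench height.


Bench height = reach * factor
= 9.5 * 0.75
= 7.125 m

7.125 m


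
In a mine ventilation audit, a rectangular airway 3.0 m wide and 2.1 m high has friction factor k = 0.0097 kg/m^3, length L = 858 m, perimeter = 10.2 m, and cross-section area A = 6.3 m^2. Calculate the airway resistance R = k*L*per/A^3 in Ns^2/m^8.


Compute the numerator:
k * L * per = 0.0097 * 858 * 10.2
= 84.89052
Compute the denominator:
A^3 = 6.3^3 = 250.047
Resistance:
R = 84.89052 / 250.047
= 0.3395 Ns^2/m^8

0.3395 Ns^2/m^8


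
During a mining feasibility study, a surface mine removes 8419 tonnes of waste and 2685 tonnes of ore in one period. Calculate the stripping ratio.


3.1356

Stripping ratio = waste tonnage / ore tonnage
= 8419 / 2685
= 3.1356


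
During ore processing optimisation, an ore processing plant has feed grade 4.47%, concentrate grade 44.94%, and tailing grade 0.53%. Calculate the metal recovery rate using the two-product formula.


Using the two-product formula:
R = 100 * c * (f - t) / (f * (c - t))
Numerator = 100 * 44.94 * (4.47 - 0.53)
= 100 * 44.94 * 3.94
= 17706.36
Denominator = 4.47 * (44.94 - 0.53)
= 4.47 * 44.41
= 198.5127
R = 17706.36 / 198.5127
= 89.1951%

89.1951%


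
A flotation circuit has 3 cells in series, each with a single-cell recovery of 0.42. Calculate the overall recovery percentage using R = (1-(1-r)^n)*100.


Complement of single-cell recovery:
1 - r = 1 - 0.42 = 0.58
Raise to power n:
(1 - r)^3 = 0.58^3 = 0.195112
Overall recovery:
R = (1 - 0.195112) * 100
= 80.4888%

80.4888%


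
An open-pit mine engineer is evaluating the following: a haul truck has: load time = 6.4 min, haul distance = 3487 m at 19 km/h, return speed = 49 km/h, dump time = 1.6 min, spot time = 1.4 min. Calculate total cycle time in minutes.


Convert haul speed to m/min: 19 * 1000/60 = 316.6666667 m/min
Haul time = 3487 / 316.6666667 = 11.01157895 min
Convert return speed to m/min: 49 * 1000/60 = 816.6666667 m/min
Return time = 3487 / 816.6666667 = 4.269795918 min
Total cycle time:
= 6.4 + 11.01157895 + 1.6 + 4.269795918 + 1.4
= 24.6814 min

24.6814 min


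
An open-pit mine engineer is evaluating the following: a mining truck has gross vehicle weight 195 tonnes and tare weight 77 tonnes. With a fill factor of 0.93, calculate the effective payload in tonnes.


Maximum payload = gross - tare
= 195 - 77 = 118 tonnes
Effective payload = max payload * fill factor
= 118 * 0.93
= 109.74 tonnes

109.74 tonnes


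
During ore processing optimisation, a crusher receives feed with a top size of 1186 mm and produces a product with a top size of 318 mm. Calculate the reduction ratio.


Reduction ratio = feed size / product size
= 1186 / 318
= 3.7296

3.7296


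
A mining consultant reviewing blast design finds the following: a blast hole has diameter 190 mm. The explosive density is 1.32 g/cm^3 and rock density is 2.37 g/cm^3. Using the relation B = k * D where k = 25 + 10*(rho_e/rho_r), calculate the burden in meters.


5.8082 m

First, compute k:
rho_e / rho_r = 1.32 / 2.37 = 0.5569620253
k = 25 + 10 * 0.5569620253 = 30.56962025
Then, compute burden:
B = k * D / 1000 = 30.56962025 * 190 / 1000
= 5808.227848 / 1000
= 5.8082 m


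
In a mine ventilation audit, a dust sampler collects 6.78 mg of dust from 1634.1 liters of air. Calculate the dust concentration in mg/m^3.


4.1491 mg/m^3

Convert liters to m^3: 1 m^3 = 1000 L
Concentration = mass / volume * 1000
= 6.78 / 1634.1 * 1000
= 0.004149072884 * 1000
= 4.1491 mg/m^3


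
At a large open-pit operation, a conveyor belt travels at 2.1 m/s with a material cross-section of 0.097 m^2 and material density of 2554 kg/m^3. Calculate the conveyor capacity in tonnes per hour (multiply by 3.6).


1872.8993 t/h

Volumetric flow = speed * area
= 2.1 * 0.097 = 0.2037 m^3/s
Mass flow = volumetric * density
= 0.2037 * 2554 = 520.2498 kg/s
Convert to t/h: multiply by 3.6
Capacity = 520.2498 * 3.6
= 1872.8993 t/h


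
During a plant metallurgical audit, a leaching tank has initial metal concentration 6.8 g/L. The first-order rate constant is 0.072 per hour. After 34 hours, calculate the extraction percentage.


Compute the exponent:
-k * t = -0.072 * 34 = -2.448
Remaining concentration:
C = 6.8 * exp(-2.448)
= 6.8 * 0.08646634637
= 0.5879711553 g/L
Extracted = 6.8 - 0.5879711553 = 6.212028845 g/L
Extraction % = 6.212028845 / 6.8 * 100
= 91.3534%

91.3534%


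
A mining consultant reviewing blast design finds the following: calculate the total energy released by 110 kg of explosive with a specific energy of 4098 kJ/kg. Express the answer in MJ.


450.78 MJ

Energy = mass * specific_energy / 1000
= 110 * 4098 / 1000
= 450780 / 1000
= 450.78 MJ


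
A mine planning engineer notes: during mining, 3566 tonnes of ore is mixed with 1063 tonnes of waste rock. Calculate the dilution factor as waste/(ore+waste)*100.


Total material = ore + waste
= 3566 + 1063 = 4629 tonnes
Dilution = waste / total * 100
= 1063 / 4629 * 100
= 0.2296392309 * 100
= 22.9639%

22.9639%


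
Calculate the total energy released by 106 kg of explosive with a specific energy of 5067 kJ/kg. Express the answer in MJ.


Energy = mass * specific_energy / 1000
= 106 * 5067 / 1000
= 537102 / 1000
= 537.102 MJ

537.102 MJ


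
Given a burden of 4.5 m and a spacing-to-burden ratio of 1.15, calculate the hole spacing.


Spacing = burden * ratio
= 4.5 * 1.15
= 5.175 m

5.175 m


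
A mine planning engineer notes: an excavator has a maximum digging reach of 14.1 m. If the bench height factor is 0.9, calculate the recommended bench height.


Bench height = reach * factor
= 14.1 * 0.9
= 12.69 m

12.69 m


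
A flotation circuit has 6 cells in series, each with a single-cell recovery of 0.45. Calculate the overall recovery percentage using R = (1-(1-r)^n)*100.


Complement of single-cell recovery:
1 - r = 1 - 0.45 = 0.55
Raise to power n:
(1 - r)^6 = 0.55^6 = 0.02768064063
Overall recovery:
R = (1 - 0.02768064063) * 100
= 97.2319%

97.2319%


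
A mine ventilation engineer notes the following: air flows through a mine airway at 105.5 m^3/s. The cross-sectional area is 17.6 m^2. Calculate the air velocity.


5.9943 m/s

Velocity = flow rate / cross-sectional area
= 105.5 / 17.6
= 5.9943 m/s


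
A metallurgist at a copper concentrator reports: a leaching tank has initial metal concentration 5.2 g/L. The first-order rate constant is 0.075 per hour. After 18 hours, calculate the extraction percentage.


74.076%

Compute the exponent:
-k * t = -0.075 * 18 = -1.35
Remaining concentration:
C = 5.2 * exp(-1.35)
= 5.2 * 0.2592402606
= 1.348049355 g/L
Extracted = 5.2 - 1.348049355 = 3.851950645 g/L
Extraction % = 3.851950645 / 5.2 * 100
= 74.076%


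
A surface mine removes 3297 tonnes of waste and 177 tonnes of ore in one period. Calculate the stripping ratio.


18.6271

Stripping ratio = waste tonnage / ore tonnage
= 3297 / 177
= 18.6271


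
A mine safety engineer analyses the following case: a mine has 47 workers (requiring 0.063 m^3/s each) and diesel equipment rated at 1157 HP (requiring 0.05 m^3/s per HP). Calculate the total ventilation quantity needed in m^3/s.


60.811 m^3/s

Airflow for workers:
Q_people = 47 * 0.063 = 2.961 m^3/s
Airflow for diesel equipment:
Q_diesel = 1157 * 0.05 = 57.85 m^3/s
Total ventilation:
Q_total = 2.961 + 57.85
= 60.811 m^3/s


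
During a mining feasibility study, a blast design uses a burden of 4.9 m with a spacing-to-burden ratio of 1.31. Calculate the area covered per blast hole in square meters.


31.4531 m^2

First, find the spacing:
Spacing = burden * ratio = 4.9 * 1.31
= 6.419 m
Then, calculate the area:
Area = burden * spacing = 4.9 * 6.419
= 31.4531 m^2


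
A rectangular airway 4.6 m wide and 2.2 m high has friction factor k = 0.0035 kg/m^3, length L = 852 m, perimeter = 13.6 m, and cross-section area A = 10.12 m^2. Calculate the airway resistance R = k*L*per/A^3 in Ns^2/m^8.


Compute the numerator:
k * L * per = 0.0035 * 852 * 13.6
= 40.5552
Compute the denominator:
A^3 = 10.12^3 = 1036.433728
Resistance:
R = 40.5552 / 1036.433728
= 0.0391 Ns^2/m^8

0.0391 Ns^2/m^8


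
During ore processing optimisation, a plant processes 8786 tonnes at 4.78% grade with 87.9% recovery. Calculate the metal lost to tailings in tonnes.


50.8165 tonnes

Total metal in feed:
= 8786 * 4.78 / 100 = 419.9708 tonnes
Metal recovered:
= 419.9708 * 87.9 / 100 = 369.1543332 tonnes
Metal lost to tailings:
= 419.9708 - 369.1543332
= 50.8165 tonnes


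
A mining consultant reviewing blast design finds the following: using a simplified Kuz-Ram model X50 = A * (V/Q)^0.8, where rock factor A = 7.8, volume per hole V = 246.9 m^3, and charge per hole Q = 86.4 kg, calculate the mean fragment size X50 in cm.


Compute V/Q:
V/Q = 246.9 / 86.4 = 2.857638889
Raise to the power 0.8:
(V/Q)^0.8 = 2.857638889^0.8 = 2.316359047
Multiply by A:
X50 = 7.8 * 2.316359047
= 18.0676 cm

18.0676 cm


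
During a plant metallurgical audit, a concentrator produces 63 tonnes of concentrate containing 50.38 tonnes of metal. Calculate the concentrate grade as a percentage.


79.9683%

Grade = (metal in concentrate / concentrate mass) * 100
= (50.38 / 63) * 100
= 0.7996825397 * 100
= 79.9683%


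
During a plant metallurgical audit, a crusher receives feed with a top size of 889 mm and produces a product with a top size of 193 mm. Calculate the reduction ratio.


4.6062

Reduction ratio = feed size / product size
= 889 / 193
= 4.6062


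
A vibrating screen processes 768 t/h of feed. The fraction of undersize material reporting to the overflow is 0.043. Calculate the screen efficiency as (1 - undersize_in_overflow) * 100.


95.7%

Screen efficiency = (1 - fraction of undersize in overflow) * 100
= (1 - 0.043) * 100
= 0.957 * 100
= 95.7%


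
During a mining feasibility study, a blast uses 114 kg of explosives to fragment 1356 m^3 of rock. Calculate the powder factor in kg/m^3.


0.0841 kg/m^3

Powder factor = explosive mass / rock volume
= 114 / 1356
= 0.0841 kg/m^3


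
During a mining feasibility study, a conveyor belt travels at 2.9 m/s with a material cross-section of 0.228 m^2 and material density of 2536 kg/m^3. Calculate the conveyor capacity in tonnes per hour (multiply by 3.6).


6036.4915 t/h

Volumetric flow = speed * area
= 2.9 * 0.228 = 0.6612 m^3/s
Mass flow = volumetric * density
= 0.6612 * 2536 = 1676.8032 kg/s
Convert to t/h: multiply by 3.6
Capacity = 1676.8032 * 3.6
= 6036.4915 t/h


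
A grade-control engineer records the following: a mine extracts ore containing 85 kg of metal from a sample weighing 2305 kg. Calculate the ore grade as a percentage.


3.6876%

Ore grade = (metal mass / ore mass) * 100
= (85 / 2305) * 100
= 0.03687635575 * 100
= 3.6876%


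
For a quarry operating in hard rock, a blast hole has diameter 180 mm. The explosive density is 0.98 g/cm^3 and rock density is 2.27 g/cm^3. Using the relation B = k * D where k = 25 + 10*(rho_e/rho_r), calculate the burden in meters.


First, compute k:
rho_e / rho_r = 0.98 / 2.27 = 0.4317180617
k = 25 + 10 * 0.4317180617 = 29.31718062
Then, compute burden:
B = k * D / 1000 = 29.31718062 * 180 / 1000
= 5277.092511 / 1000
= 5.2771 m

5.2771 m


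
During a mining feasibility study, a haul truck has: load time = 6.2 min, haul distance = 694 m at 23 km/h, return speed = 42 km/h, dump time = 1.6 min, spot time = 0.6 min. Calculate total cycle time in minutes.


Convert haul speed to m/min: 23 * 1000/60 = 383.3333333 m/min
Haul time = 694 / 383.3333333 = 1.810434783 min
Convert return speed to m/min: 42 * 1000/60 = 700 m/min
Return time = 694 / 700 = 0.9914285714 min
Total cycle time:
= 6.2 + 1.810434783 + 1.6 + 0.9914285714 + 0.6
= 11.2019 min

11.2019 min


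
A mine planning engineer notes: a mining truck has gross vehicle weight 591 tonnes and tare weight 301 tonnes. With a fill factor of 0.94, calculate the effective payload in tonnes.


272.6 tonnes

Maximum payload = gross - tare
= 591 - 301 = 290 tonnes
Effective payload = max payload * fill factor
= 290 * 0.94
= 272.6 tonnes


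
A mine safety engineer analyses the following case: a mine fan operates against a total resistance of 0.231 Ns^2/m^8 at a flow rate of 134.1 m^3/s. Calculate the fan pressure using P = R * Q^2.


4154.0291 Pa

Compute Q^2:
Q^2 = 134.1^2 = 17982.81
Compute pressure:
P = R * Q^2 = 0.231 * 17982.81
= 4154.0291 Pa


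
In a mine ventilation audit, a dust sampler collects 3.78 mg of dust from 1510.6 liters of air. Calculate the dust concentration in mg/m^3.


2.5023 mg/m^3

Convert liters to m^3: 1 m^3 = 1000 L
Concentration = mass / volume * 1000
= 3.78 / 1510.6 * 1000
= 0.00250231696 * 1000
= 2.5023 mg/m^3


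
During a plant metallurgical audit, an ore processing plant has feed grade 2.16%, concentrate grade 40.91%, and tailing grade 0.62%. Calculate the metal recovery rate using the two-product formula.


Using the two-product formula:
R = 100 * c * (f - t) / (f * (c - t))
Numerator = 100 * 40.91 * (2.16 - 0.62)
= 100 * 40.91 * 1.54
= 6300.14
Denominator = 2.16 * (40.91 - 0.62)
= 2.16 * 40.29
= 87.0264
R = 6300.14 / 87.0264
= 72.3934%

72.3934%


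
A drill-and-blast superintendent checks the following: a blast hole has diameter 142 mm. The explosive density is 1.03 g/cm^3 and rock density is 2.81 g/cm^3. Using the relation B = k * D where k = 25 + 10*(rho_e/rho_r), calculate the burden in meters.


First, compute k:
rho_e / rho_r = 1.03 / 2.81 = 0.3665480427
k = 25 + 10 * 0.3665480427 = 28.66548043
Then, compute burden:
B = k * D / 1000 = 28.66548043 * 142 / 1000
= 4070.498221 / 1000
= 4.0705 m

4.0705 m


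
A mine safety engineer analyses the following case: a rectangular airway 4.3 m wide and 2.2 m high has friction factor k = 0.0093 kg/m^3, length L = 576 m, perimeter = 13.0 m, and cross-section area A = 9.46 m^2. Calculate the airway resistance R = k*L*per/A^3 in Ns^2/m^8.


Compute the numerator:
k * L * per = 0.0093 * 576 * 13.0
= 69.6384
Compute the denominator:
A^3 = 9.46^3 = 846.590536
Resistance:
R = 69.6384 / 846.590536
= 0.0823 Ns^2/m^8

0.0823 Ns^2/m^8


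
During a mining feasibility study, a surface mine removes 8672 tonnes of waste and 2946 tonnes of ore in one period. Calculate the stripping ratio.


2.9437

Stripping ratio = waste tonnage / ore tonnage
= 8672 / 2946
= 2.9437


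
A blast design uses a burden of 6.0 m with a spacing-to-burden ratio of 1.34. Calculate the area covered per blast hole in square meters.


48.24 m^2

First, find the spacing:
Spacing = burden * ratio = 6.0 * 1.34
= 8.04 m
Then, calculate the area:
Area = burden * spacing = 6.0 * 8.04
= 48.24 m^2


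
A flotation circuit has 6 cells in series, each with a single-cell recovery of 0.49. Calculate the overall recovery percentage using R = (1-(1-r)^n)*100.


Complement of single-cell recovery:
1 - r = 1 - 0.49 = 0.51
Raise to power n:
(1 - r)^6 = 0.51^6 = 0.0175962878
Overall recovery:
R = (1 - 0.0175962878) * 100
= 98.2404%

98.2404%


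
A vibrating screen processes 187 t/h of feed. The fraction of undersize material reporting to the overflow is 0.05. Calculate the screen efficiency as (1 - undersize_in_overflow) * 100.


95.0%

Screen efficiency = (1 - fraction of undersize in overflow) * 100
= (1 - 0.05) * 100
= 0.95 * 100
= 95.0%


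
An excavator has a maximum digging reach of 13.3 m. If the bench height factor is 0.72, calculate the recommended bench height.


9.576 m

Bench height = reach * factor
= 13.3 * 0.72
= 9.576 m


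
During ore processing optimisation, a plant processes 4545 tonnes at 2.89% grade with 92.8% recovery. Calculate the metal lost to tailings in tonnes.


Total metal in feed:
= 4545 * 2.89 / 100 = 131.3505 tonnes
Metal recovered:
= 131.3505 * 92.8 / 100 = 121.893264 tonnes
Metal lost to tailings:
= 131.3505 - 121.893264
= 9.4572 tonnes

9.4572 tonnes


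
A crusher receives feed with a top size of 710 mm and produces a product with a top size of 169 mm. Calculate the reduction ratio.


4.2012

Reduction ratio = feed size / product size
= 710 / 169
= 4.2012


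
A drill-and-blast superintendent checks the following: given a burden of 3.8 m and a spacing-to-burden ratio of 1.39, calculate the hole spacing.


Spacing = burden * ratio
= 3.8 * 1.39
= 5.282 m

5.282 m


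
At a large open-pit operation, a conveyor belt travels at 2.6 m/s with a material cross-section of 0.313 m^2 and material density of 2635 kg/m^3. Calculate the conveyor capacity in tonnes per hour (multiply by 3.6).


Volumetric flow = speed * area
= 2.6 * 0.313 = 0.8138 m^3/s
Mass flow = volumetric * density
= 0.8138 * 2635 = 2144.363 kg/s
Convert to t/h: multiply by 3.6
Capacity = 2144.363 * 3.6
= 7719.7068 t/h

7719.7068 t/h


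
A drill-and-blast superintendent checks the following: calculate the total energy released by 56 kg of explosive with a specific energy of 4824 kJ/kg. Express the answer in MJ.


Energy = mass * specific_energy / 1000
= 56 * 4824 / 1000
= 270144 / 1000
= 270.144 MJ

270.144 MJ


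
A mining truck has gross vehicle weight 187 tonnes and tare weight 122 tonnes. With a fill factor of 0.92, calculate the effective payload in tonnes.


59.8 tonnes

Maximum payload = gross - tare
= 187 - 122 = 65 tonnes
Effective payload = max payload * fill factor
= 65 * 0.92
= 59.8 tonnes


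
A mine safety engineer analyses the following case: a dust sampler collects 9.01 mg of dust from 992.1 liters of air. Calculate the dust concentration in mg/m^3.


9.0817 mg/m^3

Convert liters to m^3: 1 m^3 = 1000 L
Concentration = mass / volume * 1000
= 9.01 / 992.1 * 1000
= 0.009081745792 * 1000
= 9.0817 mg/m^3


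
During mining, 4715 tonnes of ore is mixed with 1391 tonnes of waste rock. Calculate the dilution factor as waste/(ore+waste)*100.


Total material = ore + waste
= 4715 + 1391 = 6106 tonnes
Dilution = waste / total * 100
= 1391 / 6106 * 100
= 0.2278087127 * 100
= 22.7809%

22.7809%


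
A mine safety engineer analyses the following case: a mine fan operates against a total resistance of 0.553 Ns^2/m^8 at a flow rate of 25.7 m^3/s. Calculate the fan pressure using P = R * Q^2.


Compute Q^2:
Q^2 = 25.7^2 = 660.49
Compute pressure:
P = R * Q^2 = 0.553 * 660.49
= 365.251 Pa

365.251 Pa


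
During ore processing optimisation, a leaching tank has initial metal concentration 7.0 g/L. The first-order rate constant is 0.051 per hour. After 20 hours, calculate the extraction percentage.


63.9405%

Compute the exponent:
-k * t = -0.051 * 20 = -1.02
Remaining concentration:
C = 7.0 * exp(-1.02)
= 7.0 * 0.3605949402
= 2.524164581 g/L
Extracted = 7.0 - 2.524164581 = 4.475835419 g/L
Extraction % = 4.475835419 / 7.0 * 100
= 63.9405%


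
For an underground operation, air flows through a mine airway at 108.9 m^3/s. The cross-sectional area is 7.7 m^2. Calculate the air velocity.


Velocity = flow rate / cross-sectional area
= 108.9 / 7.7
= 14.1429 m/s

14.1429 m/s


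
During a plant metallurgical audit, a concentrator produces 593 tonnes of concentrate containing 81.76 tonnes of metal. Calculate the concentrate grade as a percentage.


Grade = (metal in concentrate / concentrate mass) * 100
= (81.76 / 593) * 100
= 0.1378752108 * 100
= 13.7875%

13.7875%


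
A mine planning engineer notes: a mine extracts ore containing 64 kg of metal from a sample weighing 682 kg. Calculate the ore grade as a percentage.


9.3842%

Ore grade = (metal mass / ore mass) * 100
= (64 / 682) * 100
= 0.09384164223 * 100
= 9.3842%


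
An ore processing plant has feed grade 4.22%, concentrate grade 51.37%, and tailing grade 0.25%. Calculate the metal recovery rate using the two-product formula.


Using the two-product formula:
R = 100 * c * (f - t) / (f * (c - t))
Numerator = 100 * 51.37 * (4.22 - 0.25)
= 100 * 51.37 * 3.97
= 20393.89
Denominator = 4.22 * (51.37 - 0.25)
= 4.22 * 51.12
= 215.7264
R = 20393.89 / 215.7264
= 94.5359%

94.5359%


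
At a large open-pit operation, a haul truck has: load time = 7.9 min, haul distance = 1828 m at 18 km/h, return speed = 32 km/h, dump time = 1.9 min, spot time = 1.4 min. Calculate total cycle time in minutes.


20.7208 min

Convert haul speed to m/min: 18 * 1000/60 = 300 m/min
Haul time = 1828 / 300 = 6.093333333 min
Convert return speed to m/min: 32 * 1000/60 = 533.3333333 m/min
Return time = 1828 / 533.3333333 = 3.4275 min
Total cycle time:
= 7.9 + 6.093333333 + 1.9 + 3.4275 + 1.4
= 20.7208 min


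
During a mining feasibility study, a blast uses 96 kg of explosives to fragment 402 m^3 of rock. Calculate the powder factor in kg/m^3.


Powder factor = explosive mass / rock volume
= 96 / 402
= 0.2388 kg/m^3

0.2388 kg/m^3


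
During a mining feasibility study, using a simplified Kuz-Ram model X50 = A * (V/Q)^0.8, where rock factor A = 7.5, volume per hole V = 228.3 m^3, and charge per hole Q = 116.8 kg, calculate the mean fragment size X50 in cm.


Compute V/Q:
V/Q = 228.3 / 116.8 = 1.954623288
Raise to the power 0.8:
(V/Q)^0.8 = 1.954623288^0.8 = 1.70942659
Multiply by A:
X50 = 7.5 * 1.70942659
= 12.8207 cm

12.8207 cm


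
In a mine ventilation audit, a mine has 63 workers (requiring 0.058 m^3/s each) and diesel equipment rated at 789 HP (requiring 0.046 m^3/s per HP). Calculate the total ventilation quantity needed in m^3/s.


39.948 m^3/s

Airflow for workers:
Q_people = 63 * 0.058 = 3.654 m^3/s
Airflow for diesel equipment:
Q_diesel = 789 * 0.046 = 36.294 m^3/s
Total ventilation:
Q_total = 3.654 + 36.294
= 39.948 m^3/s


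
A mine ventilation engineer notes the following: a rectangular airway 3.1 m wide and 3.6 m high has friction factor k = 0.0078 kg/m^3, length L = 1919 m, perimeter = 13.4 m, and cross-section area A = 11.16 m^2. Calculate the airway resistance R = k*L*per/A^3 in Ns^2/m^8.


0.1443 Ns^2/m^8

Compute the numerator:
k * L * per = 0.0078 * 1919 * 13.4
= 200.57388
Compute the denominator:
A^3 = 11.16^3 = 1389.928896
Resistance:
R = 200.57388 / 1389.928896
= 0.1443 Ns^2/m^8


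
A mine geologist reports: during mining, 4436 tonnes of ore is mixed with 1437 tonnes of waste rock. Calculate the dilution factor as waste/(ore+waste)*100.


Total material = ore + waste
= 4436 + 1437 = 5873 tonnes
Dilution = waste / total * 100
= 1437 / 5873 * 100
= 0.2446790397 * 100
= 24.4679%

24.4679%


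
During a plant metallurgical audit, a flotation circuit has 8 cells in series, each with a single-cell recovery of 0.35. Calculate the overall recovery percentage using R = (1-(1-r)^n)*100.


Complement of single-cell recovery:
1 - r = 1 - 0.35 = 0.65
Raise to power n:
(1 - r)^8 = 0.65^8 = 0.03186448129
Overall recovery:
R = (1 - 0.03186448129) * 100
= 96.8136%

96.8136%


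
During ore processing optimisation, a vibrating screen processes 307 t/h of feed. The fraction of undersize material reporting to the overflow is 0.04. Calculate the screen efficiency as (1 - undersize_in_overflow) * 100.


96.0%

Screen efficiency = (1 - fraction of undersize in overflow) * 100
= (1 - 0.04) * 100
= 0.96 * 100
= 96.0%


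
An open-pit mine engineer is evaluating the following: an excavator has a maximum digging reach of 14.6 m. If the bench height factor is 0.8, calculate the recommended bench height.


Bench height = reach * factor
= 14.6 * 0.8
= 11.68 m

11.68 m


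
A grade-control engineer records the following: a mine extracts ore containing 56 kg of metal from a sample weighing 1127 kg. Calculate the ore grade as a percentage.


4.9689%

Ore grade = (metal mass / ore mass) * 100
= (56 / 1127) * 100
= 0.04968944099 * 100
= 4.9689%


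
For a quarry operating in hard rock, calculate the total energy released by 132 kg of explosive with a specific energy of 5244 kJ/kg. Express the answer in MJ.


692.208 MJ

Energy = mass * specific_energy / 1000
= 132 * 5244 / 1000
= 692208 / 1000
= 692.208 MJ


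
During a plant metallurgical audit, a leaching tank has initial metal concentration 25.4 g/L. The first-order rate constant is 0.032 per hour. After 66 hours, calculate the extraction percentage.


87.9004%

Compute the exponent:
-k * t = -0.032 * 66 = -2.112
Remaining concentration:
C = 25.4 * exp(-2.112)
= 25.4 * 0.1209957328
= 3.073291613 g/L
Extracted = 25.4 - 3.073291613 = 22.32670839 g/L
Extraction % = 22.32670839 / 25.4 * 100
= 87.9004%


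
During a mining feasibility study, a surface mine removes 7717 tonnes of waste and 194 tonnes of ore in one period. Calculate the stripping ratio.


39.7784

Stripping ratio = waste tonnage / ore tonnage
= 7717 / 194
= 39.7784


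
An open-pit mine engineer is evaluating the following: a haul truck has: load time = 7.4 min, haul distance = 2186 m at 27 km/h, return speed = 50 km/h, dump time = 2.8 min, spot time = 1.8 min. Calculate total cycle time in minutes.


Convert haul speed to m/min: 27 * 1000/60 = 450 m/min
Haul time = 2186 / 450 = 4.857777778 min
Convert return speed to m/min: 50 * 1000/60 = 833.3333333 m/min
Return time = 2186 / 833.3333333 = 2.6232 min
Total cycle time:
= 7.4 + 4.857777778 + 2.8 + 2.6232 + 1.8
= 19.481 min

19.481 min


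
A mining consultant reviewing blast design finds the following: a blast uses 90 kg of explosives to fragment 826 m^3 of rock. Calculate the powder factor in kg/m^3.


0.109 kg/m^3

Powder factor = explosive mass / rock volume
= 90 / 826
= 0.109 kg/m^3


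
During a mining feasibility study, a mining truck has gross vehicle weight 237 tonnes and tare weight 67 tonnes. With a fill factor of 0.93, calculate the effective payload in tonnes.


Maximum payload = gross - tare
= 237 - 67 = 170 tonnes
Effective payload = max payload * fill factor
= 170 * 0.93
= 158.1 tonnes

158.1 tonnes


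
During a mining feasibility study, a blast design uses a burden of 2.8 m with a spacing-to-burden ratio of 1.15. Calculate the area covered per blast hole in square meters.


9.016 m^2

First, find the spacing:
Spacing = burden * ratio = 2.8 * 1.15
= 3.22 m
Then, calculate the area:
Area = burden * spacing = 2.8 * 3.22
= 9.016 m^2


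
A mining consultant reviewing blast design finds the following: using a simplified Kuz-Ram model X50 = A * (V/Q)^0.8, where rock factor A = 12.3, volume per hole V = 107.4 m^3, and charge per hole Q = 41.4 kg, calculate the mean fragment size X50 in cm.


26.3699 cm

Compute V/Q:
V/Q = 107.4 / 41.4 = 2.594202899
Raise to the power 0.8:
(V/Q)^0.8 = 2.594202899^0.8 = 2.143893227
Multiply by A:
X50 = 12.3 * 2.143893227
= 26.3699 cm


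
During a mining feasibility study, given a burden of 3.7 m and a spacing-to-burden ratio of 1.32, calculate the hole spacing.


4.884 m

Spacing = burden * ratio
= 3.7 * 1.32
= 4.884 m


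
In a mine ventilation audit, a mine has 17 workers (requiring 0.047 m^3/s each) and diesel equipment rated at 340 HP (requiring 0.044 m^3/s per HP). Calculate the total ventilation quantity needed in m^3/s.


Airflow for workers:
Q_people = 17 * 0.047 = 0.799 m^3/s
Airflow for diesel equipment:
Q_diesel = 340 * 0.044 = 14.96 m^3/s
Total ventilation:
Q_total = 0.799 + 14.96
= 15.759 m^3/s

15.759 m^3/s


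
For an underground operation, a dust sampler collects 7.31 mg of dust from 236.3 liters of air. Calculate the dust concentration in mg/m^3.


Convert liters to m^3: 1 m^3 = 1000 L
Concentration = mass / volume * 1000
= 7.31 / 236.3 * 1000
= 0.0309352518 * 1000
= 30.9353 mg/m^3

30.9353 mg/m^3


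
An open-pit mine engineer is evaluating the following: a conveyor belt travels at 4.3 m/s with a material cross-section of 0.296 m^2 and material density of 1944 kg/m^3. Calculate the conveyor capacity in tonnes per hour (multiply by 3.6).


8907.5635 t/h

Volumetric flow = speed * area
= 4.3 * 0.296 = 1.2728 m^3/s
Mass flow = volumetric * density
= 1.2728 * 1944 = 2474.3232 kg/s
Convert to t/h: multiply by 3.6
Capacity = 2474.3232 * 3.6
= 8907.5635 t/h


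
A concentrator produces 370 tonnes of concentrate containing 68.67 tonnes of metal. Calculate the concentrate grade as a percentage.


Grade = (metal in concentrate / concentrate mass) * 100
= (68.67 / 370) * 100
= 0.1855945946 * 100
= 18.5595%

18.5595%


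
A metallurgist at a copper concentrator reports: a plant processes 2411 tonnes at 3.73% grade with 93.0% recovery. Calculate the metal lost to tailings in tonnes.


Total metal in feed:
= 2411 * 3.73 / 100 = 89.9303 tonnes
Metal recovered:
= 89.9303 * 93.0 / 100 = 83.635179 tonnes
Metal lost to tailings:
= 89.9303 - 83.635179
= 6.2951 tonnes

6.2951 tonnes


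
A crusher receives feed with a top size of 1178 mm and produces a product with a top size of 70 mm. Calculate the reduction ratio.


16.8286

Reduction ratio = feed size / product size
= 1178 / 70
= 16.8286


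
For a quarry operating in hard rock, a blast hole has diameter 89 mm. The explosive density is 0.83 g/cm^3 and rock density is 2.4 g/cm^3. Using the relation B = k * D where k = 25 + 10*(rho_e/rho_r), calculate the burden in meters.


2.5328 m

First, compute k:
rho_e / rho_r = 0.83 / 2.4 = 0.3458333333
k = 25 + 10 * 0.3458333333 = 28.45833333
Then, compute burden:
B = k * D / 1000 = 28.45833333 * 89 / 1000
= 2532.791667 / 1000
= 2.5328 m


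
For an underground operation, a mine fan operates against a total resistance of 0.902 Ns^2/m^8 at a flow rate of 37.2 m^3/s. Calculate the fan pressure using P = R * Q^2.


1248.2237 Pa

Compute Q^2:
Q^2 = 37.2^2 = 1383.84
Compute pressure:
P = R * Q^2 = 0.902 * 1383.84
= 1248.2237 Pa


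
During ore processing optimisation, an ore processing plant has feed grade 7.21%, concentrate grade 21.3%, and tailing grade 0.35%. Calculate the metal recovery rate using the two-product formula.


96.7352%

Using the two-product formula:
R = 100 * c * (f - t) / (f * (c - t))
Numerator = 100 * 21.3 * (7.21 - 0.35)
= 100 * 21.3 * 6.86
= 14611.8
Denominator = 7.21 * (21.3 - 0.35)
= 7.21 * 20.95
= 151.0495
R = 14611.8 / 151.0495
= 96.7352%


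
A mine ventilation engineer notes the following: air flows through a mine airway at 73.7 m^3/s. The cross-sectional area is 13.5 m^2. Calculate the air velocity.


5.4593 m/s

Velocity = flow rate / cross-sectional area
= 73.7 / 13.5
= 5.4593 m/s


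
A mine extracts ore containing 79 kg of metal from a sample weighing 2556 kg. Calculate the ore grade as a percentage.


Ore grade = (metal mass / ore mass) * 100
= (79 / 2556) * 100
= 0.03090766823 * 100
= 3.0908%

3.0908%


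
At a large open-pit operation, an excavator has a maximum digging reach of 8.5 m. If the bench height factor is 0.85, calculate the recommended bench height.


7.225 m

Bench height = reach * factor
= 8.5 * 0.85
= 7.225 m


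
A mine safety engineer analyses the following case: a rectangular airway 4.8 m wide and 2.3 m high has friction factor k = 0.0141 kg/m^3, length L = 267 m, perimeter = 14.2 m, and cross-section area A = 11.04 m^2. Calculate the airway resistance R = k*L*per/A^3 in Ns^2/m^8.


Compute the numerator:
k * L * per = 0.0141 * 267 * 14.2
= 53.45874
Compute the denominator:
A^3 = 11.04^3 = 1345.572864
Resistance:
R = 53.45874 / 1345.572864
= 0.0397 Ns^2/m^8

0.0397 Ns^2/m^8


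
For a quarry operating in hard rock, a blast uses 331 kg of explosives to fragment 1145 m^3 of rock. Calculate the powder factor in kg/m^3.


0.2891 kg/m^3

Powder factor = explosive mass / rock volume
= 331 / 1145
= 0.2891 kg/m^3


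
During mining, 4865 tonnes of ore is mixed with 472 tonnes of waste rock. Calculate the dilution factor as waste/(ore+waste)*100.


8.8439%

Total material = ore + waste
= 4865 + 472 = 5337 tonnes
Dilution = waste / total * 100
= 472 / 5337 * 100
= 0.08843919805 * 100
= 8.8439%


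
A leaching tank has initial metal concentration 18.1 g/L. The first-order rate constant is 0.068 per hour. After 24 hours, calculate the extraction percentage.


80.4462%

Compute the exponent:
-k * t = -0.068 * 24 = -1.632
Remaining concentration:
C = 18.1 * exp(-1.632)
= 18.1 * 0.1955381066
= 3.539239729 g/L
Extracted = 18.1 - 3.539239729 = 14.56076027 g/L
Extraction % = 14.56076027 / 18.1 * 100
= 80.4462%


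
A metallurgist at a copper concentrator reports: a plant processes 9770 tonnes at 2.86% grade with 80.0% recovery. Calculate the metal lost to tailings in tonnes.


55.8844 tonnes

Total metal in feed:
= 9770 * 2.86 / 100 = 279.422 tonnes
Metal recovered:
= 279.422 * 80.0 / 100 = 223.5376 tonnes
Metal lost to tailings:
= 279.422 - 223.5376
= 55.8844 tonnes


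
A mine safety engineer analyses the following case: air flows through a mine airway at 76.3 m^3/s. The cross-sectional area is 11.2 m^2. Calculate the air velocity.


6.8125 m/s

Velocity = flow rate / cross-sectional area
= 76.3 / 11.2
= 6.8125 m/s


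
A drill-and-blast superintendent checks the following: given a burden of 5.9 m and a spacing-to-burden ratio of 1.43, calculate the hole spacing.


8.437 m

Spacing = burden * ratio
= 5.9 * 1.43
= 8.437 m


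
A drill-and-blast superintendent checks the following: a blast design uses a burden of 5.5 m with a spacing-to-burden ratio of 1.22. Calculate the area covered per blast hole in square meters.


36.905 m^2

First, find the spacing:
Spacing = burden * ratio = 5.5 * 1.22
= 6.71 m
Then, calculate the area:
Area = burden * spacing = 5.5 * 6.71
= 36.905 m^2


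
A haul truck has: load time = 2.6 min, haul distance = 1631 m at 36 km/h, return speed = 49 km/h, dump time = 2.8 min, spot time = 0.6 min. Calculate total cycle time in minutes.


Convert haul speed to m/min: 36 * 1000/60 = 600 m/min
Haul time = 1631 / 600 = 2.718333333 min
Convert return speed to m/min: 49 * 1000/60 = 816.6666667 m/min
Return time = 1631 / 816.6666667 = 1.997142857 min
Total cycle time:
= 2.6 + 2.718333333 + 2.8 + 1.997142857 + 0.6
= 10.7155 min

10.7155 min


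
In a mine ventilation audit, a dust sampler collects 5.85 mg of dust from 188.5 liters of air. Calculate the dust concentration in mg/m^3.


31.0345 mg/m^3

Convert liters to m^3: 1 m^3 = 1000 L
Concentration = mass / volume * 1000
= 5.85 / 188.5 * 1000
= 0.03103448276 * 1000
= 31.0345 mg/m^3


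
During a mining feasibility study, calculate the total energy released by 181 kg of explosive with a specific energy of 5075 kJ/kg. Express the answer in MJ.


Energy = mass * specific_energy / 1000
= 181 * 5075 / 1000
= 918575 / 1000
= 918.575 MJ

918.575 MJ


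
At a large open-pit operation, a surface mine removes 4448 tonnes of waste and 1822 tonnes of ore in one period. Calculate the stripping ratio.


Stripping ratio = waste tonnage / ore tonnage
= 4448 / 1822
= 2.4413

2.4413


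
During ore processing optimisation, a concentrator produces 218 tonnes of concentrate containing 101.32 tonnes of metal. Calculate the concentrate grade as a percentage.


Grade = (metal in concentrate / concentrate mass) * 100
= (101.32 / 218) * 100
= 0.4647706422 * 100
= 46.4771%

46.4771%


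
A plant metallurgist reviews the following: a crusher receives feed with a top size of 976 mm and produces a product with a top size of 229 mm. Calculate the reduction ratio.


4.262

Reduction ratio = feed size / product size
= 976 / 229
= 4.262


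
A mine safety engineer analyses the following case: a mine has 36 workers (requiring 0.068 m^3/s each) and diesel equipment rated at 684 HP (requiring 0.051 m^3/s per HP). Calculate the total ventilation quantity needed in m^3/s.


Airflow for workers:
Q_people = 36 * 0.068 = 2.448 m^3/s
Airflow for diesel equipment:
Q_diesel = 684 * 0.051 = 34.884 m^3/s
Total ventilation:
Q_total = 2.448 + 34.884
= 37.332 m^3/s

37.332 m^3/s


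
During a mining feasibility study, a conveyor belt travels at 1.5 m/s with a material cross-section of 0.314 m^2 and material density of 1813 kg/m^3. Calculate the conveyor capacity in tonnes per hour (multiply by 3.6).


Volumetric flow = speed * area
= 1.5 * 0.314 = 0.471 m^3/s
Mass flow = volumetric * density
= 0.471 * 1813 = 853.923 kg/s
Convert to t/h: multiply by 3.6
Capacity = 853.923 * 3.6
= 3074.1228 t/h

3074.1228 t/h


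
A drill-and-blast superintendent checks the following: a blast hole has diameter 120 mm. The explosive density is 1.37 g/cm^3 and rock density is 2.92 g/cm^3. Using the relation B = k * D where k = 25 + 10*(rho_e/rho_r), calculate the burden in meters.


First, compute k:
rho_e / rho_r = 1.37 / 2.92 = 0.4691780822
k = 25 + 10 * 0.4691780822 = 29.69178082
Then, compute burden:
B = k * D / 1000 = 29.69178082 * 120 / 1000
= 3563.013699 / 1000
= 3.563 m

3.563 m


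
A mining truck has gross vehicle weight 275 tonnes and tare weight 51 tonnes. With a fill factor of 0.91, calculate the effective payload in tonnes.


Maximum payload = gross - tare
= 275 - 51 = 224 tonnes
Effective payload = max payload * fill factor
= 224 * 0.91
= 203.84 tonnes

203.84 tonnes


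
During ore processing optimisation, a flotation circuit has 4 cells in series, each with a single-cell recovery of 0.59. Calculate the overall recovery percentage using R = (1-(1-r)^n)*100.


Complement of single-cell recovery:
1 - r = 1 - 0.59 = 0.41
Raise to power n:
(1 - r)^4 = 0.41^4 = 0.02825761
Overall recovery:
R = (1 - 0.02825761) * 100
= 97.1742%

97.1742%


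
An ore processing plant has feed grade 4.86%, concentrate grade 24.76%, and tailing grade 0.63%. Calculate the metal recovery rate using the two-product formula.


89.3095%

Using the two-product formula:
R = 100 * c * (f - t) / (f * (c - t))
Numerator = 100 * 24.76 * (4.86 - 0.63)
= 100 * 24.76 * 4.23
= 10473.48
Denominator = 4.86 * (24.76 - 0.63)
= 4.86 * 24.13
= 117.2718
R = 10473.48 / 117.2718
= 89.3095%


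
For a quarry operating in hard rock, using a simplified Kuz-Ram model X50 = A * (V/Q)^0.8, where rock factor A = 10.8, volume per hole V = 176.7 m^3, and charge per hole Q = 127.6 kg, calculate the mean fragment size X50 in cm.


Compute V/Q:
V/Q = 176.7 / 127.6 = 1.384796238
Raise to the power 0.8:
(V/Q)^0.8 = 1.384796238^0.8 = 1.297503984
Multiply by A:
X50 = 10.8 * 1.297503984
= 14.013 cm

14.013 cm
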